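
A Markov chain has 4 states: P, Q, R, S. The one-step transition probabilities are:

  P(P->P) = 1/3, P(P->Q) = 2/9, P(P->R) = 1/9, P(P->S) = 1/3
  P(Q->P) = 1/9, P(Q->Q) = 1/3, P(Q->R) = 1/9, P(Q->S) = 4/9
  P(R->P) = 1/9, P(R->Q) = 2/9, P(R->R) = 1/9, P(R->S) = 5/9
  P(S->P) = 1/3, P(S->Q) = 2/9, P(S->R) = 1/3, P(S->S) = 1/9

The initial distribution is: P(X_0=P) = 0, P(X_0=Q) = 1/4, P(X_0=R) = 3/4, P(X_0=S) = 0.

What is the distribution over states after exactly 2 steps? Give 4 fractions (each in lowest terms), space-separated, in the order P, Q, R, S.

Answer: 41/162 1/4 37/162 29/108

Derivation:
Propagating the distribution step by step (d_{t+1} = d_t * P):
d_0 = (P=0, Q=1/4, R=3/4, S=0)
  d_1[P] = 0*1/3 + 1/4*1/9 + 3/4*1/9 + 0*1/3 = 1/9
  d_1[Q] = 0*2/9 + 1/4*1/3 + 3/4*2/9 + 0*2/9 = 1/4
  d_1[R] = 0*1/9 + 1/4*1/9 + 3/4*1/9 + 0*1/3 = 1/9
  d_1[S] = 0*1/3 + 1/4*4/9 + 3/4*5/9 + 0*1/9 = 19/36
d_1 = (P=1/9, Q=1/4, R=1/9, S=19/36)
  d_2[P] = 1/9*1/3 + 1/4*1/9 + 1/9*1/9 + 19/36*1/3 = 41/162
  d_2[Q] = 1/9*2/9 + 1/4*1/3 + 1/9*2/9 + 19/36*2/9 = 1/4
  d_2[R] = 1/9*1/9 + 1/4*1/9 + 1/9*1/9 + 19/36*1/3 = 37/162
  d_2[S] = 1/9*1/3 + 1/4*4/9 + 1/9*5/9 + 19/36*1/9 = 29/108
d_2 = (P=41/162, Q=1/4, R=37/162, S=29/108)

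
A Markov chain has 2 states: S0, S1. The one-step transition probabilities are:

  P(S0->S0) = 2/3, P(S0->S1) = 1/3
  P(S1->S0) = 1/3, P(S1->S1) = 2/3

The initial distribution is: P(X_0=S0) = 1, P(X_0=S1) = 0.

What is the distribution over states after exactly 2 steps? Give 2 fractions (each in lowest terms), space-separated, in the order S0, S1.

Answer: 5/9 4/9

Derivation:
Propagating the distribution step by step (d_{t+1} = d_t * P):
d_0 = (S0=1, S1=0)
  d_1[S0] = 1*2/3 + 0*1/3 = 2/3
  d_1[S1] = 1*1/3 + 0*2/3 = 1/3
d_1 = (S0=2/3, S1=1/3)
  d_2[S0] = 2/3*2/3 + 1/3*1/3 = 5/9
  d_2[S1] = 2/3*1/3 + 1/3*2/3 = 4/9
d_2 = (S0=5/9, S1=4/9)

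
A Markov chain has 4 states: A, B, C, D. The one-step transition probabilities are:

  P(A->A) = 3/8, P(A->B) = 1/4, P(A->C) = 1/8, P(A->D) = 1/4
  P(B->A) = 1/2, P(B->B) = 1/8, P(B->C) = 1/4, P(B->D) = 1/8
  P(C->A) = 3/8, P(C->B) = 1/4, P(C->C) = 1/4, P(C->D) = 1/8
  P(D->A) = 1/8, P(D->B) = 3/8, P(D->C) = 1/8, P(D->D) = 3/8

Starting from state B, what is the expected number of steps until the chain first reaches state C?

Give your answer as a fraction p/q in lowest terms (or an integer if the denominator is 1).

Let h_i = expected steps to first reach C from state i.
Boundary: h_C = 0.
First-step equations for the other states:
  h_A = 1 + 3/8*h_A + 1/4*h_B + 1/8*h_C + 1/4*h_D
  h_B = 1 + 1/2*h_A + 1/8*h_B + 1/4*h_C + 1/8*h_D
  h_D = 1 + 1/8*h_A + 3/8*h_B + 1/8*h_C + 3/8*h_D

Substituting h_C = 0 and rearranging gives the linear system (I - Q) h = 1:
  [5/8, -1/4, -1/4] . (h_A, h_B, h_D) = 1
  [-1/2, 7/8, -1/8] . (h_A, h_B, h_D) = 1
  [-1/8, -3/8, 5/8] . (h_A, h_B, h_D) = 1

Solving yields:
  h_A = 32/5
  h_B = 57/10
  h_D = 63/10

Starting state is B, so the expected hitting time is h_B = 57/10.

Answer: 57/10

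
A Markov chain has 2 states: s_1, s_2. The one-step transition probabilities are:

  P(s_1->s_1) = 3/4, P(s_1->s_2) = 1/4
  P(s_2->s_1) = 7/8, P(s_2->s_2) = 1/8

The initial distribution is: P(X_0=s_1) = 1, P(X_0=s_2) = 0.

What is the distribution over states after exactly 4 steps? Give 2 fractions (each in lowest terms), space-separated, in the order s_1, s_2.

Propagating the distribution step by step (d_{t+1} = d_t * P):
d_0 = (s_1=1, s_2=0)
  d_1[s_1] = 1*3/4 + 0*7/8 = 3/4
  d_1[s_2] = 1*1/4 + 0*1/8 = 1/4
d_1 = (s_1=3/4, s_2=1/4)
  d_2[s_1] = 3/4*3/4 + 1/4*7/8 = 25/32
  d_2[s_2] = 3/4*1/4 + 1/4*1/8 = 7/32
d_2 = (s_1=25/32, s_2=7/32)
  d_3[s_1] = 25/32*3/4 + 7/32*7/8 = 199/256
  d_3[s_2] = 25/32*1/4 + 7/32*1/8 = 57/256
d_3 = (s_1=199/256, s_2=57/256)
  d_4[s_1] = 199/256*3/4 + 57/256*7/8 = 1593/2048
  d_4[s_2] = 199/256*1/4 + 57/256*1/8 = 455/2048
d_4 = (s_1=1593/2048, s_2=455/2048)

Answer: 1593/2048 455/2048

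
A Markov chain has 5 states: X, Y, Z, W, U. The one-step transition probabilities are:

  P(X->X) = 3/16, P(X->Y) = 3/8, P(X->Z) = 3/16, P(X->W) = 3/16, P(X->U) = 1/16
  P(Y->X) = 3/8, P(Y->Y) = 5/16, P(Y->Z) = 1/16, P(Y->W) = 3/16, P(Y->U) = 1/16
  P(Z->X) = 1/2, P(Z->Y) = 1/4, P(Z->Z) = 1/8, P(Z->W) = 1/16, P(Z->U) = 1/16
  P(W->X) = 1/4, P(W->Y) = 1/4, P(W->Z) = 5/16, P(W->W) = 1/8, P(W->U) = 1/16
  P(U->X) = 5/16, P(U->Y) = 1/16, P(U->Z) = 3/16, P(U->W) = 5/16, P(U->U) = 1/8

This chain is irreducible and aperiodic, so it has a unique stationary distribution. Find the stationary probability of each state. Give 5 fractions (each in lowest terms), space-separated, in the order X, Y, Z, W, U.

Answer: 7673/24605 21769/73815 3967/24605 2441/14763 1/15

Derivation:
The stationary distribution satisfies pi = pi * P, i.e.:
  pi_X = 3/16*pi_X + 3/8*pi_Y + 1/2*pi_Z + 1/4*pi_W + 5/16*pi_U
  pi_Y = 3/8*pi_X + 5/16*pi_Y + 1/4*pi_Z + 1/4*pi_W + 1/16*pi_U
  pi_Z = 3/16*pi_X + 1/16*pi_Y + 1/8*pi_Z + 5/16*pi_W + 3/16*pi_U
  pi_W = 3/16*pi_X + 3/16*pi_Y + 1/16*pi_Z + 1/8*pi_W + 5/16*pi_U
  pi_U = 1/16*pi_X + 1/16*pi_Y + 1/16*pi_Z + 1/16*pi_W + 1/8*pi_U
with normalization: pi_X + pi_Y + pi_Z + pi_W + pi_U = 1.

Using the first 4 balance equations plus normalization, the linear system A*pi = b is:
  [-13/16, 3/8, 1/2, 1/4, 5/16] . pi = 0
  [3/8, -11/16, 1/4, 1/4, 1/16] . pi = 0
  [3/16, 1/16, -7/8, 5/16, 3/16] . pi = 0
  [3/16, 3/16, 1/16, -7/8, 5/16] . pi = 0
  [1, 1, 1, 1, 1] . pi = 1

Solving yields:
  pi_X = 7673/24605
  pi_Y = 21769/73815
  pi_Z = 3967/24605
  pi_W = 2441/14763
  pi_U = 1/15

Verification (pi * P):
  7673/24605*3/16 + 21769/73815*3/8 + 3967/24605*1/2 + 2441/14763*1/4 + 1/15*5/16 = 7673/24605 = pi_X  (ok)
  7673/24605*3/8 + 21769/73815*5/16 + 3967/24605*1/4 + 2441/14763*1/4 + 1/15*1/16 = 21769/73815 = pi_Y  (ok)
  7673/24605*3/16 + 21769/73815*1/16 + 3967/24605*1/8 + 2441/14763*5/16 + 1/15*3/16 = 3967/24605 = pi_Z  (ok)
  7673/24605*3/16 + 21769/73815*3/16 + 3967/24605*1/16 + 2441/14763*1/8 + 1/15*5/16 = 2441/14763 = pi_W  (ok)
  7673/24605*1/16 + 21769/73815*1/16 + 3967/24605*1/16 + 2441/14763*1/16 + 1/15*1/8 = 1/15 = pi_U  (ok)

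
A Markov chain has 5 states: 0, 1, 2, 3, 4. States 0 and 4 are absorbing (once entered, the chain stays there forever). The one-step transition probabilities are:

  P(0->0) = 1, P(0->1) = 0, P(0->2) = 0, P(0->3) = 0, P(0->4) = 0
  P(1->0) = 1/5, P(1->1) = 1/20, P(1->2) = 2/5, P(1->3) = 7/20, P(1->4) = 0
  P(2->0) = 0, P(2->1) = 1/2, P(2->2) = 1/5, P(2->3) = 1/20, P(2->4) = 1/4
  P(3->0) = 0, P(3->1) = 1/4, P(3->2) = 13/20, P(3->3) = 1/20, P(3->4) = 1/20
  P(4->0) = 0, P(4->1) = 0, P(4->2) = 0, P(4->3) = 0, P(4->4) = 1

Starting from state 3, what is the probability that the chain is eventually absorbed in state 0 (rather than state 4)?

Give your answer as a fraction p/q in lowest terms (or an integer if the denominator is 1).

Let a_i = P(absorbed in 0 | start in state i).
Boundary conditions: a_0 = 1, a_4 = 0.
For each transient state i, a_i = sum_j P(i->j) * a_j:
  a_1 = 1/5*a_0 + 1/20*a_1 + 2/5*a_2 + 7/20*a_3 + 0*a_4
  a_2 = 0*a_0 + 1/2*a_1 + 1/5*a_2 + 1/20*a_3 + 1/4*a_4
  a_3 = 0*a_0 + 1/4*a_1 + 13/20*a_2 + 1/20*a_3 + 1/20*a_4

Substituting a_0 = 1 and a_4 = 0, rearrange to (I - Q) a = r where r[i] = P(i -> 0):
  [19/20, -2/5, -7/20] . (a_1, a_2, a_3) = 1/5
  [-1/2, 4/5, -1/20] . (a_1, a_2, a_3) = 0
  [-1/4, -13/20, 19/20] . (a_1, a_2, a_3) = 0

Solving yields:
  a_1 = 388/833
  a_2 = 260/833
  a_3 = 40/119

Starting state is 3, so the absorption probability is a_3 = 40/119.

Answer: 40/119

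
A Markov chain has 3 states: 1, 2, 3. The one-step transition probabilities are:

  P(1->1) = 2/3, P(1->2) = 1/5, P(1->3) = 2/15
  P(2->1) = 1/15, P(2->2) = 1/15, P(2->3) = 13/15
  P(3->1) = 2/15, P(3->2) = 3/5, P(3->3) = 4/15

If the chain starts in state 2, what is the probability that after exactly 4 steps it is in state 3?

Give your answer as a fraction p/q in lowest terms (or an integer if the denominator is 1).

Computing P^4 by repeated multiplication:
P^1 =
  1: [2/3, 1/5, 2/15]
  2: [1/15, 1/15, 13/15]
  3: [2/15, 3/5, 4/15]
P^2 =
  1: [107/225, 17/75, 67/225]
  2: [37/225, 121/225, 67/225]
  3: [37/225, 17/75, 137/225]
P^3 =
  1: [251/675, 13/45, 229/675]
  2: [5/27, 167/675, 383/675]
  3: [139/675, 31/75, 257/675]
P^4 =
  1: [3163/10125, 1003/3375, 3953/10125]
  2: [2183/10125, 3989/10125, 3953/10125]
  3: [2183/10125, 1003/3375, 4933/10125]

(P^4)[2 -> 3] = 3953/10125

Answer: 3953/10125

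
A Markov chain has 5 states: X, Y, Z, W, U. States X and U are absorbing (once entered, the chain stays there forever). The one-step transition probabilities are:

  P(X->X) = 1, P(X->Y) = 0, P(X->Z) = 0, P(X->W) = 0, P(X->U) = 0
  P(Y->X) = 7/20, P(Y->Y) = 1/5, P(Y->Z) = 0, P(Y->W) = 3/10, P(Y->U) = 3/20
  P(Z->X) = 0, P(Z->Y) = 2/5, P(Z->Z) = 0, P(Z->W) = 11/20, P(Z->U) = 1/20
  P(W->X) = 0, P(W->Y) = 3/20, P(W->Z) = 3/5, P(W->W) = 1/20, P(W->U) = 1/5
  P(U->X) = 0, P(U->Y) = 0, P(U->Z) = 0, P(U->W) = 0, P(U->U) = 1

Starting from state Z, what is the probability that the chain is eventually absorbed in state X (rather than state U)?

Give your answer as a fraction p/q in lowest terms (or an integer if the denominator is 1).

Let a_i = P(absorbed in X | start in state i).
Boundary conditions: a_X = 1, a_U = 0.
For each transient state i, a_i = sum_j P(i->j) * a_j:
  a_Y = 7/20*a_X + 1/5*a_Y + 0*a_Z + 3/10*a_W + 3/20*a_U
  a_Z = 0*a_X + 2/5*a_Y + 0*a_Z + 11/20*a_W + 1/20*a_U
  a_W = 0*a_X + 3/20*a_Y + 3/5*a_Z + 1/20*a_W + 1/5*a_U

Substituting a_X = 1 and a_U = 0, rearrange to (I - Q) a = r where r[i] = P(i -> X):
  [4/5, 0, -3/10] . (a_Y, a_Z, a_W) = 7/20
  [-2/5, 1, -11/20] . (a_Y, a_Z, a_W) = 0
  [-3/20, -3/5, 19/20] . (a_Y, a_Z, a_W) = 0

Solving yields:
  a_Y = 217/379
  a_Z = 1295/3032
  a_W = 273/758

Starting state is Z, so the absorption probability is a_Z = 1295/3032.

Answer: 1295/3032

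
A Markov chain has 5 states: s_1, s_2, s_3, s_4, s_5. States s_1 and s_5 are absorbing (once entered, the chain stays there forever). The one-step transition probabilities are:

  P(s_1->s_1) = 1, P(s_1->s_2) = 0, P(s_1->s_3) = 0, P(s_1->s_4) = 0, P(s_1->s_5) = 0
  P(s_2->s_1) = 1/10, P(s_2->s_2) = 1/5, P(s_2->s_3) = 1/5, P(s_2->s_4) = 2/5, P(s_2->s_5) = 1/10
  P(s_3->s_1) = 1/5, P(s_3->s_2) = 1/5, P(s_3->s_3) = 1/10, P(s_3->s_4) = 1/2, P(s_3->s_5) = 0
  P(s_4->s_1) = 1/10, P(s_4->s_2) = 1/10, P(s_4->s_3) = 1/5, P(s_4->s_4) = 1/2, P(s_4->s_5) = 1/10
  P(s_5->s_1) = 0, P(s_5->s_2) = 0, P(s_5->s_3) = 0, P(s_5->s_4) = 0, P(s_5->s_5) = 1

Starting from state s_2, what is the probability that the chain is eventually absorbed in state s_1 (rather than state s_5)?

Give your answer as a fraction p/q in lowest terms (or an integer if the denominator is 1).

Let a_i = P(absorbed in s_1 | start in state i).
Boundary conditions: a_s_1 = 1, a_s_5 = 0.
For each transient state i, a_i = sum_j P(i->j) * a_j:
  a_s_2 = 1/10*a_s_1 + 1/5*a_s_2 + 1/5*a_s_3 + 2/5*a_s_4 + 1/10*a_s_5
  a_s_3 = 1/5*a_s_1 + 1/5*a_s_2 + 1/10*a_s_3 + 1/2*a_s_4 + 0*a_s_5
  a_s_4 = 1/10*a_s_1 + 1/10*a_s_2 + 1/5*a_s_3 + 1/2*a_s_4 + 1/10*a_s_5

Substituting a_s_1 = 1 and a_s_5 = 0, rearrange to (I - Q) a = r where r[i] = P(i -> s_1):
  [4/5, -1/5, -2/5] . (a_s_2, a_s_3, a_s_4) = 1/10
  [-1/5, 9/10, -1/2] . (a_s_2, a_s_3, a_s_4) = 1/5
  [-1/10, -1/5, 1/2] . (a_s_2, a_s_3, a_s_4) = 1/10

Solving yields:
  a_s_2 = 13/22
  a_s_3 = 15/22
  a_s_4 = 13/22

Starting state is s_2, so the absorption probability is a_s_2 = 13/22.

Answer: 13/22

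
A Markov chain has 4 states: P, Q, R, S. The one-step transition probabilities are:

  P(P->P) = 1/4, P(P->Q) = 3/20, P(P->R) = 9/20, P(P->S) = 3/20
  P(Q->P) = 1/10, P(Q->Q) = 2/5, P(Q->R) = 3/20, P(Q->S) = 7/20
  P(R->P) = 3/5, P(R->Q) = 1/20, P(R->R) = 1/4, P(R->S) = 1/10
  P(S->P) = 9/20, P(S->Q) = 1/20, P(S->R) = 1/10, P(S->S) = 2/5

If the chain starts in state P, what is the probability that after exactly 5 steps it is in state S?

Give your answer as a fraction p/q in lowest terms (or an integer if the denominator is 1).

Answer: 346839/1600000

Derivation:
Computing P^5 by repeated multiplication:
P^1 =
  P: [1/4, 3/20, 9/20, 3/20]
  Q: [1/10, 2/5, 3/20, 7/20]
  R: [3/5, 1/20, 1/4, 1/10]
  S: [9/20, 1/20, 1/10, 2/5]
P^2 =
  P: [83/200, 51/400, 21/80, 39/200]
  Q: [5/16, 1/5, 71/400, 31/100]
  R: [7/20, 51/400, 7/20, 69/400]
  S: [143/400, 9/80, 11/40, 51/200]
P^3 =
  P: [1447/4000, 1089/8000, 291/1000, 1689/8000]
  Q: [2753/8000, 121/800, 123/500, 2069/8000]
  R: [3103/8000, 1037/8000, 2251/8000, 1609/8000]
  S: [3043/8000, 1001/8000, 34/125, 89/400]
P^4 =
  P: [11957/32000, 21411/160000, 44331/160000, 34473/160000]
  Q: [29211/80000, 2747/20000, 8477/32000, 37217/160000]
  R: [29541/80000, 4293/32000, 45511/160000, 16971/80000]
  S: [59349/160000, 21093/160000, 4483/16000, 4341/20000]
P^5 =
  P: [147997/400000, 429447/3200000, 892899/3200000, 346839/1600000]
  Q: [235927/640000, 107669/800000, 175617/640000, 177901/800000]
  R: [23799/64000, 428419/3200000, 222893/800000, 690059/3200000]
  S: [1189443/3200000, 426349/3200000, 445513/1600000, 346591/1600000]

(P^5)[P -> S] = 346839/1600000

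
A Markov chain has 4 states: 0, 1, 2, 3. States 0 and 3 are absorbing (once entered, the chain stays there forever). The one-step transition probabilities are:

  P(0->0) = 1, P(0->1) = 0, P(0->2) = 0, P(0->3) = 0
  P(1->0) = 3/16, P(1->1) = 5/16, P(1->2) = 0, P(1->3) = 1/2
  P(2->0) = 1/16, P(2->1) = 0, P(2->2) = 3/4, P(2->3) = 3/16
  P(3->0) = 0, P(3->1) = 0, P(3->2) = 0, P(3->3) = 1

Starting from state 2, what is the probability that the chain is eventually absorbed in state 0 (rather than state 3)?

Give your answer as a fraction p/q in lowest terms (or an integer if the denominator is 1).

Answer: 1/4

Derivation:
Let a_i = P(absorbed in 0 | start in state i).
Boundary conditions: a_0 = 1, a_3 = 0.
For each transient state i, a_i = sum_j P(i->j) * a_j:
  a_1 = 3/16*a_0 + 5/16*a_1 + 0*a_2 + 1/2*a_3
  a_2 = 1/16*a_0 + 0*a_1 + 3/4*a_2 + 3/16*a_3

Substituting a_0 = 1 and a_3 = 0, rearrange to (I - Q) a = r where r[i] = P(i -> 0):
  [11/16, 0] . (a_1, a_2) = 3/16
  [0, 1/4] . (a_1, a_2) = 1/16

Solving yields:
  a_1 = 3/11
  a_2 = 1/4

Starting state is 2, so the absorption probability is a_2 = 1/4.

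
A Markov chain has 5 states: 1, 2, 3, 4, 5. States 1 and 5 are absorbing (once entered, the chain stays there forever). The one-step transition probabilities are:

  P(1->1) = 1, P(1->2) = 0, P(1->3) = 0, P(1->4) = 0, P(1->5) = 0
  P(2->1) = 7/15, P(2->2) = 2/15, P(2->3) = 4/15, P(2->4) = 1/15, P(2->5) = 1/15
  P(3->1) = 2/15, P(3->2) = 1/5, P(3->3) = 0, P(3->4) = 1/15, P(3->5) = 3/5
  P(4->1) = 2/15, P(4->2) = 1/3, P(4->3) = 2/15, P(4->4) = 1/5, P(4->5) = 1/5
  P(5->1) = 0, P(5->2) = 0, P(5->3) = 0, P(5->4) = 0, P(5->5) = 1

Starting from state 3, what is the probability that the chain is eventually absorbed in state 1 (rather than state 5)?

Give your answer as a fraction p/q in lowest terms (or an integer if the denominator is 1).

Let a_i = P(absorbed in 1 | start in state i).
Boundary conditions: a_1 = 1, a_5 = 0.
For each transient state i, a_i = sum_j P(i->j) * a_j:
  a_2 = 7/15*a_1 + 2/15*a_2 + 4/15*a_3 + 1/15*a_4 + 1/15*a_5
  a_3 = 2/15*a_1 + 1/5*a_2 + 0*a_3 + 1/15*a_4 + 3/5*a_5
  a_4 = 2/15*a_1 + 1/3*a_2 + 2/15*a_3 + 1/5*a_4 + 1/5*a_5

Substituting a_1 = 1 and a_5 = 0, rearrange to (I - Q) a = r where r[i] = P(i -> 1):
  [13/15, -4/15, -1/15] . (a_2, a_3, a_4) = 7/15
  [-1/5, 1, -1/15] . (a_2, a_3, a_4) = 2/15
  [-1/3, -2/15, 4/5] . (a_2, a_3, a_4) = 2/15

Solving yields:
  a_2 = 1384/2069
  a_3 = 621/2069
  a_4 = 1025/2069

Starting state is 3, so the absorption probability is a_3 = 621/2069.

Answer: 621/2069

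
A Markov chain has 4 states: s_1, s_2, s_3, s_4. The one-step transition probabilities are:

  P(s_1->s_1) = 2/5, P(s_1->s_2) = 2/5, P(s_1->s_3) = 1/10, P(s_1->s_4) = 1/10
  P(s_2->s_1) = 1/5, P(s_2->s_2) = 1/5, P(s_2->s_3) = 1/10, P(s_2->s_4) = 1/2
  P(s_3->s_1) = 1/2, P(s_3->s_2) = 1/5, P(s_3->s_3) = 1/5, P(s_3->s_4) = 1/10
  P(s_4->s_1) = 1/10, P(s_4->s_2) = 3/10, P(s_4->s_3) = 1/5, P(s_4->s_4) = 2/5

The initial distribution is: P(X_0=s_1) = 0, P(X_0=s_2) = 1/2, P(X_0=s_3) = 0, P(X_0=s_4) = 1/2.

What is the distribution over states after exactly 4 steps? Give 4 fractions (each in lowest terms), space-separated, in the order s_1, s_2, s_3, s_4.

Answer: 2659/10000 5663/20000 73/500 6099/20000

Derivation:
Propagating the distribution step by step (d_{t+1} = d_t * P):
d_0 = (s_1=0, s_2=1/2, s_3=0, s_4=1/2)
  d_1[s_1] = 0*2/5 + 1/2*1/5 + 0*1/2 + 1/2*1/10 = 3/20
  d_1[s_2] = 0*2/5 + 1/2*1/5 + 0*1/5 + 1/2*3/10 = 1/4
  d_1[s_3] = 0*1/10 + 1/2*1/10 + 0*1/5 + 1/2*1/5 = 3/20
  d_1[s_4] = 0*1/10 + 1/2*1/2 + 0*1/10 + 1/2*2/5 = 9/20
d_1 = (s_1=3/20, s_2=1/4, s_3=3/20, s_4=9/20)
  d_2[s_1] = 3/20*2/5 + 1/4*1/5 + 3/20*1/2 + 9/20*1/10 = 23/100
  d_2[s_2] = 3/20*2/5 + 1/4*1/5 + 3/20*1/5 + 9/20*3/10 = 11/40
  d_2[s_3] = 3/20*1/10 + 1/4*1/10 + 3/20*1/5 + 9/20*1/5 = 4/25
  d_2[s_4] = 3/20*1/10 + 1/4*1/2 + 3/20*1/10 + 9/20*2/5 = 67/200
d_2 = (s_1=23/100, s_2=11/40, s_3=4/25, s_4=67/200)
  d_3[s_1] = 23/100*2/5 + 11/40*1/5 + 4/25*1/2 + 67/200*1/10 = 521/2000
  d_3[s_2] = 23/100*2/5 + 11/40*1/5 + 4/25*1/5 + 67/200*3/10 = 559/2000
  d_3[s_3] = 23/100*1/10 + 11/40*1/10 + 4/25*1/5 + 67/200*1/5 = 299/2000
  d_3[s_4] = 23/100*1/10 + 11/40*1/2 + 4/25*1/10 + 67/200*2/5 = 621/2000
d_3 = (s_1=521/2000, s_2=559/2000, s_3=299/2000, s_4=621/2000)
  d_4[s_1] = 521/2000*2/5 + 559/2000*1/5 + 299/2000*1/2 + 621/2000*1/10 = 2659/10000
  d_4[s_2] = 521/2000*2/5 + 559/2000*1/5 + 299/2000*1/5 + 621/2000*3/10 = 5663/20000
  d_4[s_3] = 521/2000*1/10 + 559/2000*1/10 + 299/2000*1/5 + 621/2000*1/5 = 73/500
  d_4[s_4] = 521/2000*1/10 + 559/2000*1/2 + 299/2000*1/10 + 621/2000*2/5 = 6099/20000
d_4 = (s_1=2659/10000, s_2=5663/20000, s_3=73/500, s_4=6099/20000)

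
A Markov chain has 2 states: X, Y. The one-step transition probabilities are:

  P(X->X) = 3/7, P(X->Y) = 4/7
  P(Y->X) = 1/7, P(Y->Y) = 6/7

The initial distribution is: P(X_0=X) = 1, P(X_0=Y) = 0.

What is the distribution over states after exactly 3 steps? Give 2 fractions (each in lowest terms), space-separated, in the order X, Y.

Propagating the distribution step by step (d_{t+1} = d_t * P):
d_0 = (X=1, Y=0)
  d_1[X] = 1*3/7 + 0*1/7 = 3/7
  d_1[Y] = 1*4/7 + 0*6/7 = 4/7
d_1 = (X=3/7, Y=4/7)
  d_2[X] = 3/7*3/7 + 4/7*1/7 = 13/49
  d_2[Y] = 3/7*4/7 + 4/7*6/7 = 36/49
d_2 = (X=13/49, Y=36/49)
  d_3[X] = 13/49*3/7 + 36/49*1/7 = 75/343
  d_3[Y] = 13/49*4/7 + 36/49*6/7 = 268/343
d_3 = (X=75/343, Y=268/343)

Answer: 75/343 268/343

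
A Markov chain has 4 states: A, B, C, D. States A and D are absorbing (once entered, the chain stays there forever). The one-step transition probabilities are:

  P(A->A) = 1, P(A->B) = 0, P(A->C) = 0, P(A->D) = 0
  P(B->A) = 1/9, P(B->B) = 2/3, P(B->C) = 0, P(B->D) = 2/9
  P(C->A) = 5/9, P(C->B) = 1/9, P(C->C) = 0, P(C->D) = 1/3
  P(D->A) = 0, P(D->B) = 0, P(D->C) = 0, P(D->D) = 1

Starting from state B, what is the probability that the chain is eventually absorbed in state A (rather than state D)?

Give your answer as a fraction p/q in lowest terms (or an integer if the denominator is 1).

Let a_i = P(absorbed in A | start in state i).
Boundary conditions: a_A = 1, a_D = 0.
For each transient state i, a_i = sum_j P(i->j) * a_j:
  a_B = 1/9*a_A + 2/3*a_B + 0*a_C + 2/9*a_D
  a_C = 5/9*a_A + 1/9*a_B + 0*a_C + 1/3*a_D

Substituting a_A = 1 and a_D = 0, rearrange to (I - Q) a = r where r[i] = P(i -> A):
  [1/3, 0] . (a_B, a_C) = 1/9
  [-1/9, 1] . (a_B, a_C) = 5/9

Solving yields:
  a_B = 1/3
  a_C = 16/27

Starting state is B, so the absorption probability is a_B = 1/3.

Answer: 1/3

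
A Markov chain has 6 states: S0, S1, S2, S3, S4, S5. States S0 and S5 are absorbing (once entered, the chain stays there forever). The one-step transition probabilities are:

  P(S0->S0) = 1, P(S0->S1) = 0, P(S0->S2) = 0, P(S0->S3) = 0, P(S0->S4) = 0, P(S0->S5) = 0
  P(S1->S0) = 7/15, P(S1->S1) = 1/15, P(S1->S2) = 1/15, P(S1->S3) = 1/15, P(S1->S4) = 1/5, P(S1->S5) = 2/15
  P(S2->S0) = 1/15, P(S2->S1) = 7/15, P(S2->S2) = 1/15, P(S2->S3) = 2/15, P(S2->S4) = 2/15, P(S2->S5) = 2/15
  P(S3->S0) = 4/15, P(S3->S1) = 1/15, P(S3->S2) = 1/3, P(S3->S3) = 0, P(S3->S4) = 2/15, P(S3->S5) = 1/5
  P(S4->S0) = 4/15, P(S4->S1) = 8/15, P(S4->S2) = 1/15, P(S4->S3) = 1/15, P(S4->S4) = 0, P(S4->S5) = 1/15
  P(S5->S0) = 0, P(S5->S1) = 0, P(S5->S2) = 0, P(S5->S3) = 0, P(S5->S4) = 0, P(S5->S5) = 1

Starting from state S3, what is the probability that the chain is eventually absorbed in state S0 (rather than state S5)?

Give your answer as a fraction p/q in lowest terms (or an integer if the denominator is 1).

Let a_i = P(absorbed in S0 | start in state i).
Boundary conditions: a_S0 = 1, a_S5 = 0.
For each transient state i, a_i = sum_j P(i->j) * a_j:
  a_S1 = 7/15*a_S0 + 1/15*a_S1 + 1/15*a_S2 + 1/15*a_S3 + 1/5*a_S4 + 2/15*a_S5
  a_S2 = 1/15*a_S0 + 7/15*a_S1 + 1/15*a_S2 + 2/15*a_S3 + 2/15*a_S4 + 2/15*a_S5
  a_S3 = 4/15*a_S0 + 1/15*a_S1 + 1/3*a_S2 + 0*a_S3 + 2/15*a_S4 + 1/5*a_S5
  a_S4 = 4/15*a_S0 + 8/15*a_S1 + 1/15*a_S2 + 1/15*a_S3 + 0*a_S4 + 1/15*a_S5

Substituting a_S0 = 1 and a_S5 = 0, rearrange to (I - Q) a = r where r[i] = P(i -> S0):
  [14/15, -1/15, -1/15, -1/5] . (a_S1, a_S2, a_S3, a_S4) = 7/15
  [-7/15, 14/15, -2/15, -2/15] . (a_S1, a_S2, a_S3, a_S4) = 1/15
  [-1/15, -1/3, 1, -2/15] . (a_S1, a_S2, a_S3, a_S4) = 4/15
  [-8/15, -1/15, -1/15, 1] . (a_S1, a_S2, a_S3, a_S4) = 4/15

Solving yields:
  a_S1 = 1029/1367
  a_S2 = 21187/32808
  a_S3 = 20753/32808
  a_S4 = 6179/8202

Starting state is S3, so the absorption probability is a_S3 = 20753/32808.

Answer: 20753/32808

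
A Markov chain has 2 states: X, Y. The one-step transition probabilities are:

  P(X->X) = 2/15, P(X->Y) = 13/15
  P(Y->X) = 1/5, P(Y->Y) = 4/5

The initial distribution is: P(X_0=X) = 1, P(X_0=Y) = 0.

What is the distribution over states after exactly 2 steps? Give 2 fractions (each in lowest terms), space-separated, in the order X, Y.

Answer: 43/225 182/225

Derivation:
Propagating the distribution step by step (d_{t+1} = d_t * P):
d_0 = (X=1, Y=0)
  d_1[X] = 1*2/15 + 0*1/5 = 2/15
  d_1[Y] = 1*13/15 + 0*4/5 = 13/15
d_1 = (X=2/15, Y=13/15)
  d_2[X] = 2/15*2/15 + 13/15*1/5 = 43/225
  d_2[Y] = 2/15*13/15 + 13/15*4/5 = 182/225
d_2 = (X=43/225, Y=182/225)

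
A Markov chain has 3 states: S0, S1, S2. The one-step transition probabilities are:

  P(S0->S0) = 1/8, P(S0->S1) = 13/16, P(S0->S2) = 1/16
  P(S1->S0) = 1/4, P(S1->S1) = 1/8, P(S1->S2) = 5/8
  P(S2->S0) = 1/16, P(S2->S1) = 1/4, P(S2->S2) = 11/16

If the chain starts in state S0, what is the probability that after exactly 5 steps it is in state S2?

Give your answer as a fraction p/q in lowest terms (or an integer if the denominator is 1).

Answer: 614513/1048576

Derivation:
Computing P^5 by repeated multiplication:
P^1 =
  S0: [1/8, 13/16, 1/16]
  S1: [1/4, 1/8, 5/8]
  S2: [1/16, 1/4, 11/16]
P^2 =
  S0: [57/256, 7/32, 143/256]
  S1: [13/128, 3/8, 67/128]
  S2: [29/256, 65/256, 81/128]
P^3 =
  S0: [481/4096, 1425/4096, 1095/2048]
  S1: [285/2048, 533/2048, 615/1024]
  S2: [15/128, 1155/4096, 2461/4096]
P^4 =
  S0: [2213/16384, 17863/65536, 38821/65536]
  S1: [983/8192, 9691/32768, 19145/32768]
  S2: [8041/65536, 9197/32768, 39101/65536]
P^5 =
  S0: [127977/1048576, 153043/524288, 614513/1048576]
  S1: [65773/524288, 73539/262144, 311437/524288]
  S2: [128759/1048576, 297725/1048576, 155523/262144]

(P^5)[S0 -> S2] = 614513/1048576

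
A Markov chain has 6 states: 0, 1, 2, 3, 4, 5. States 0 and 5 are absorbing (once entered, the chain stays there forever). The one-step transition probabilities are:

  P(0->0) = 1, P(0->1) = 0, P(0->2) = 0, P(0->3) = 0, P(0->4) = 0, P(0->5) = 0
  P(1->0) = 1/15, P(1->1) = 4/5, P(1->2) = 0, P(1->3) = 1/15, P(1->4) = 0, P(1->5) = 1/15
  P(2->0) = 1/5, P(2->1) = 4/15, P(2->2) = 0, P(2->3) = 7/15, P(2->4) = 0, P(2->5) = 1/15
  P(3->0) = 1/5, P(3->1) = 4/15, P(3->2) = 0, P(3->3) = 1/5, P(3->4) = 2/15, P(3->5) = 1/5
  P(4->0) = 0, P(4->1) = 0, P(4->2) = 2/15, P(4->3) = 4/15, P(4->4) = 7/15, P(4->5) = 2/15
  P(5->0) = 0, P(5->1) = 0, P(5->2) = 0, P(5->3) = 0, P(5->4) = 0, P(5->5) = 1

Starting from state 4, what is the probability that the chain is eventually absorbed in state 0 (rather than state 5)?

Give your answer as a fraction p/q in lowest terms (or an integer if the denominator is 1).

Answer: 49/130

Derivation:
Let a_i = P(absorbed in 0 | start in state i).
Boundary conditions: a_0 = 1, a_5 = 0.
For each transient state i, a_i = sum_j P(i->j) * a_j:
  a_1 = 1/15*a_0 + 4/5*a_1 + 0*a_2 + 1/15*a_3 + 0*a_4 + 1/15*a_5
  a_2 = 1/5*a_0 + 4/15*a_1 + 0*a_2 + 7/15*a_3 + 0*a_4 + 1/15*a_5
  a_3 = 1/5*a_0 + 4/15*a_1 + 0*a_2 + 1/5*a_3 + 2/15*a_4 + 1/5*a_5
  a_4 = 0*a_0 + 0*a_1 + 2/15*a_2 + 4/15*a_3 + 7/15*a_4 + 2/15*a_5

Substituting a_0 = 1 and a_5 = 0, rearrange to (I - Q) a = r where r[i] = P(i -> 0):
  [1/5, 0, -1/15, 0] . (a_1, a_2, a_3, a_4) = 1/15
  [-4/15, 1, -7/15, 0] . (a_1, a_2, a_3, a_4) = 1/5
  [-4/15, 0, 4/5, -2/15] . (a_1, a_2, a_3, a_4) = 1/5
  [0, -2/15, -4/15, 8/15] . (a_1, a_2, a_3, a_4) = 0

Solving yields:
  a_1 = 32/65
  a_2 = 36/65
  a_3 = 31/65
  a_4 = 49/130

Starting state is 4, so the absorption probability is a_4 = 49/130.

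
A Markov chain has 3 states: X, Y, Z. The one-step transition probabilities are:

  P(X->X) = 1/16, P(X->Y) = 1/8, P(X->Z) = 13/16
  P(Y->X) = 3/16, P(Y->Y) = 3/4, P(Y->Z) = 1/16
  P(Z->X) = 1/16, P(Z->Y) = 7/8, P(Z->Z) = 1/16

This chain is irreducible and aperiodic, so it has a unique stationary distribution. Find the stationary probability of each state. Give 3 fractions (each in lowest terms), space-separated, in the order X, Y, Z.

Answer: 23/156 53/78 9/52

Derivation:
The stationary distribution satisfies pi = pi * P, i.e.:
  pi_X = 1/16*pi_X + 3/16*pi_Y + 1/16*pi_Z
  pi_Y = 1/8*pi_X + 3/4*pi_Y + 7/8*pi_Z
  pi_Z = 13/16*pi_X + 1/16*pi_Y + 1/16*pi_Z
with normalization: pi_X + pi_Y + pi_Z = 1.

Using the first 2 balance equations plus normalization, the linear system A*pi = b is:
  [-15/16, 3/16, 1/16] . pi = 0
  [1/8, -1/4, 7/8] . pi = 0
  [1, 1, 1] . pi = 1

Solving yields:
  pi_X = 23/156
  pi_Y = 53/78
  pi_Z = 9/52

Verification (pi * P):
  23/156*1/16 + 53/78*3/16 + 9/52*1/16 = 23/156 = pi_X  (ok)
  23/156*1/8 + 53/78*3/4 + 9/52*7/8 = 53/78 = pi_Y  (ok)
  23/156*13/16 + 53/78*1/16 + 9/52*1/16 = 9/52 = pi_Z  (ok)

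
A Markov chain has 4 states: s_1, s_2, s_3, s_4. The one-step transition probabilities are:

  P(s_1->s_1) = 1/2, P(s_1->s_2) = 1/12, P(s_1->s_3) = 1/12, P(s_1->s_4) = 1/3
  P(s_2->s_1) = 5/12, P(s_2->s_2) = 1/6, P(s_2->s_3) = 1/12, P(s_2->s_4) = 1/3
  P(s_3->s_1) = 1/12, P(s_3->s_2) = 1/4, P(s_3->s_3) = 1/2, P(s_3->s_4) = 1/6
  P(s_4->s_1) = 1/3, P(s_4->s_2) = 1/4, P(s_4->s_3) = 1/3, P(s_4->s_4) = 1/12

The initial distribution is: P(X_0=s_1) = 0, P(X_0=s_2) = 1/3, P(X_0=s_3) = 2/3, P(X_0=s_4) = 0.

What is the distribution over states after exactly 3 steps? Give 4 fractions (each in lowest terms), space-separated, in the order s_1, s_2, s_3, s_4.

Propagating the distribution step by step (d_{t+1} = d_t * P):
d_0 = (s_1=0, s_2=1/3, s_3=2/3, s_4=0)
  d_1[s_1] = 0*1/2 + 1/3*5/12 + 2/3*1/12 + 0*1/3 = 7/36
  d_1[s_2] = 0*1/12 + 1/3*1/6 + 2/3*1/4 + 0*1/4 = 2/9
  d_1[s_3] = 0*1/12 + 1/3*1/12 + 2/3*1/2 + 0*1/3 = 13/36
  d_1[s_4] = 0*1/3 + 1/3*1/3 + 2/3*1/6 + 0*1/12 = 2/9
d_1 = (s_1=7/36, s_2=2/9, s_3=13/36, s_4=2/9)
  d_2[s_1] = 7/36*1/2 + 2/9*5/12 + 13/36*1/12 + 2/9*1/3 = 127/432
  d_2[s_2] = 7/36*1/12 + 2/9*1/6 + 13/36*1/4 + 2/9*1/4 = 43/216
  d_2[s_3] = 7/36*1/12 + 2/9*1/12 + 13/36*1/2 + 2/9*1/3 = 125/432
  d_2[s_4] = 7/36*1/3 + 2/9*1/3 + 13/36*1/6 + 2/9*1/12 = 47/216
d_2 = (s_1=127/432, s_2=43/216, s_3=125/432, s_4=47/216)
  d_3[s_1] = 127/432*1/2 + 43/216*5/12 + 125/432*1/12 + 47/216*1/3 = 1693/5184
  d_3[s_2] = 127/432*1/12 + 43/216*1/6 + 125/432*1/4 + 47/216*1/4 = 239/1296
  d_3[s_3] = 127/432*1/12 + 43/216*1/12 + 125/432*1/2 + 47/216*1/3 = 1339/5184
  d_3[s_4] = 127/432*1/3 + 43/216*1/3 + 125/432*1/6 + 47/216*1/12 = 299/1296
d_3 = (s_1=1693/5184, s_2=239/1296, s_3=1339/5184, s_4=299/1296)

Answer: 1693/5184 239/1296 1339/5184 299/1296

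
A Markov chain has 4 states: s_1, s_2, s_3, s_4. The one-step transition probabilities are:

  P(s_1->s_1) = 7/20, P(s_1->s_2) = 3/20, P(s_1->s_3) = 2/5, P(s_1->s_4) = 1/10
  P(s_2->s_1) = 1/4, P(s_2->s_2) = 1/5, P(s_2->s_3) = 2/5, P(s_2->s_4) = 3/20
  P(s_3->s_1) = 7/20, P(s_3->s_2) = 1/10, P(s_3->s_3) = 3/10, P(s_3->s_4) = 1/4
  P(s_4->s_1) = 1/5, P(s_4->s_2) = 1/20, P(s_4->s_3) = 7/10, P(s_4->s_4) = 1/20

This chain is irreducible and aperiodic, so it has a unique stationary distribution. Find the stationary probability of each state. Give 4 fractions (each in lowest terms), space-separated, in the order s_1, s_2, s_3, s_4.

Answer: 1333/4243 508/4243 1727/4243 675/4243

Derivation:
The stationary distribution satisfies pi = pi * P, i.e.:
  pi_s_1 = 7/20*pi_s_1 + 1/4*pi_s_2 + 7/20*pi_s_3 + 1/5*pi_s_4
  pi_s_2 = 3/20*pi_s_1 + 1/5*pi_s_2 + 1/10*pi_s_3 + 1/20*pi_s_4
  pi_s_3 = 2/5*pi_s_1 + 2/5*pi_s_2 + 3/10*pi_s_3 + 7/10*pi_s_4
  pi_s_4 = 1/10*pi_s_1 + 3/20*pi_s_2 + 1/4*pi_s_3 + 1/20*pi_s_4
with normalization: pi_s_1 + pi_s_2 + pi_s_3 + pi_s_4 = 1.

Using the first 3 balance equations plus normalization, the linear system A*pi = b is:
  [-13/20, 1/4, 7/20, 1/5] . pi = 0
  [3/20, -4/5, 1/10, 1/20] . pi = 0
  [2/5, 2/5, -7/10, 7/10] . pi = 0
  [1, 1, 1, 1] . pi = 1

Solving yields:
  pi_s_1 = 1333/4243
  pi_s_2 = 508/4243
  pi_s_3 = 1727/4243
  pi_s_4 = 675/4243

Verification (pi * P):
  1333/4243*7/20 + 508/4243*1/4 + 1727/4243*7/20 + 675/4243*1/5 = 1333/4243 = pi_s_1  (ok)
  1333/4243*3/20 + 508/4243*1/5 + 1727/4243*1/10 + 675/4243*1/20 = 508/4243 = pi_s_2  (ok)
  1333/4243*2/5 + 508/4243*2/5 + 1727/4243*3/10 + 675/4243*7/10 = 1727/4243 = pi_s_3  (ok)
  1333/4243*1/10 + 508/4243*3/20 + 1727/4243*1/4 + 675/4243*1/20 = 675/4243 = pi_s_4  (ok)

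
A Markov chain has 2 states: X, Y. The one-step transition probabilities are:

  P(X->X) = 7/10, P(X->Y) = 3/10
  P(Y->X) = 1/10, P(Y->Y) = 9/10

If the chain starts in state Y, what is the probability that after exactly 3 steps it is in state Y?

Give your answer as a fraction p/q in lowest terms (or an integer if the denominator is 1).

Computing P^3 by repeated multiplication:
P^1 =
  X: [7/10, 3/10]
  Y: [1/10, 9/10]
P^2 =
  X: [13/25, 12/25]
  Y: [4/25, 21/25]
P^3 =
  X: [103/250, 147/250]
  Y: [49/250, 201/250]

(P^3)[Y -> Y] = 201/250

Answer: 201/250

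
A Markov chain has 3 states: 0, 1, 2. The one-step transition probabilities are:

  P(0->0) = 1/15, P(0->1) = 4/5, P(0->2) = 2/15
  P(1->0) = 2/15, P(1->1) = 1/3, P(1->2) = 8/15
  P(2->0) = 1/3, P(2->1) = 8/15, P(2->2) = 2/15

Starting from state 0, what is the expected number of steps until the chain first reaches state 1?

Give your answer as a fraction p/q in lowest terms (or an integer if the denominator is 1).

Let h_i = expected steps to first reach 1 from state i.
Boundary: h_1 = 0.
First-step equations for the other states:
  h_0 = 1 + 1/15*h_0 + 4/5*h_1 + 2/15*h_2
  h_2 = 1 + 1/3*h_0 + 8/15*h_1 + 2/15*h_2

Substituting h_1 = 0 and rearranging gives the linear system (I - Q) h = 1:
  [14/15, -2/15] . (h_0, h_2) = 1
  [-1/3, 13/15] . (h_0, h_2) = 1

Solving yields:
  h_0 = 225/172
  h_2 = 285/172

Starting state is 0, so the expected hitting time is h_0 = 225/172.

Answer: 225/172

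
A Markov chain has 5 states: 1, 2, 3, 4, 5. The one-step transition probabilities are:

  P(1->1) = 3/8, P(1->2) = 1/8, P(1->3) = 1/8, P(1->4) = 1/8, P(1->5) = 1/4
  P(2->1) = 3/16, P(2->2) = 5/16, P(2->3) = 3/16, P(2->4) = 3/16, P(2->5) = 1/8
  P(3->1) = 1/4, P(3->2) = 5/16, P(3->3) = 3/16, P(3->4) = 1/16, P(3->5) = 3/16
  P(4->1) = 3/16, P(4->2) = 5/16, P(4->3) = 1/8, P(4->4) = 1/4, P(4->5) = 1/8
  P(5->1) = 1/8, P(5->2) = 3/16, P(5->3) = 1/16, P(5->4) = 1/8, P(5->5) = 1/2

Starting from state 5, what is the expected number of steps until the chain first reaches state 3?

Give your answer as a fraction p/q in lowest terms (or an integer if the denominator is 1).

Let h_i = expected steps to first reach 3 from state i.
Boundary: h_3 = 0.
First-step equations for the other states:
  h_1 = 1 + 3/8*h_1 + 1/8*h_2 + 1/8*h_3 + 1/8*h_4 + 1/4*h_5
  h_2 = 1 + 3/16*h_1 + 5/16*h_2 + 3/16*h_3 + 3/16*h_4 + 1/8*h_5
  h_4 = 1 + 3/16*h_1 + 5/16*h_2 + 1/8*h_3 + 1/4*h_4 + 1/8*h_5
  h_5 = 1 + 1/8*h_1 + 3/16*h_2 + 1/16*h_3 + 1/8*h_4 + 1/2*h_5

Substituting h_3 = 0 and rearranging gives the linear system (I - Q) h = 1:
  [5/8, -1/8, -1/8, -1/4] . (h_1, h_2, h_4, h_5) = 1
  [-3/16, 11/16, -3/16, -1/8] . (h_1, h_2, h_4, h_5) = 1
  [-3/16, -5/16, 3/4, -1/8] . (h_1, h_2, h_4, h_5) = 1
  [-1/8, -3/16, -1/8, 1/2] . (h_1, h_2, h_4, h_5) = 1

Solving yields:
  h_1 = 33/4
  h_2 = 15/2
  h_4 = 8
  h_5 = 71/8

Starting state is 5, so the expected hitting time is h_5 = 71/8.

Answer: 71/8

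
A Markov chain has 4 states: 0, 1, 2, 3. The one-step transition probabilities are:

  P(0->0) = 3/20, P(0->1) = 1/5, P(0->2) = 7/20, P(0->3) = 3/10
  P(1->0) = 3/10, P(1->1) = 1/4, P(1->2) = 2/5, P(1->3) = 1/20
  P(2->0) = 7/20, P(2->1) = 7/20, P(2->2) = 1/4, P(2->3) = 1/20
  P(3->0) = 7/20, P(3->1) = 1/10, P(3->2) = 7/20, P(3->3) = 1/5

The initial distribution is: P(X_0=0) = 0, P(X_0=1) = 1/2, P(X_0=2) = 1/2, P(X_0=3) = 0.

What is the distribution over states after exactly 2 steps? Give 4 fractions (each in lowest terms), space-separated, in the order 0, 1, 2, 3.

Propagating the distribution step by step (d_{t+1} = d_t * P):
d_0 = (0=0, 1=1/2, 2=1/2, 3=0)
  d_1[0] = 0*3/20 + 1/2*3/10 + 1/2*7/20 + 0*7/20 = 13/40
  d_1[1] = 0*1/5 + 1/2*1/4 + 1/2*7/20 + 0*1/10 = 3/10
  d_1[2] = 0*7/20 + 1/2*2/5 + 1/2*1/4 + 0*7/20 = 13/40
  d_1[3] = 0*3/10 + 1/2*1/20 + 1/2*1/20 + 0*1/5 = 1/20
d_1 = (0=13/40, 1=3/10, 2=13/40, 3=1/20)
  d_2[0] = 13/40*3/20 + 3/10*3/10 + 13/40*7/20 + 1/20*7/20 = 27/100
  d_2[1] = 13/40*1/5 + 3/10*1/4 + 13/40*7/20 + 1/20*1/10 = 207/800
  d_2[2] = 13/40*7/20 + 3/10*2/5 + 13/40*1/4 + 1/20*7/20 = 133/400
  d_2[3] = 13/40*3/10 + 3/10*1/20 + 13/40*1/20 + 1/20*1/5 = 111/800
d_2 = (0=27/100, 1=207/800, 2=133/400, 3=111/800)

Answer: 27/100 207/800 133/400 111/800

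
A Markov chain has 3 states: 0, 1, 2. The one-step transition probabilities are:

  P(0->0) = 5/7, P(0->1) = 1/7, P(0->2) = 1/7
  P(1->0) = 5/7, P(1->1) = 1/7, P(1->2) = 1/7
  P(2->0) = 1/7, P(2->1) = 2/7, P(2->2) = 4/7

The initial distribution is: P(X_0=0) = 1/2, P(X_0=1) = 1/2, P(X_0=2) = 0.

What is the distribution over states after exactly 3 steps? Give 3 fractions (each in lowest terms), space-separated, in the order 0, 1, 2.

Answer: 205/343 59/343 79/343

Derivation:
Propagating the distribution step by step (d_{t+1} = d_t * P):
d_0 = (0=1/2, 1=1/2, 2=0)
  d_1[0] = 1/2*5/7 + 1/2*5/7 + 0*1/7 = 5/7
  d_1[1] = 1/2*1/7 + 1/2*1/7 + 0*2/7 = 1/7
  d_1[2] = 1/2*1/7 + 1/2*1/7 + 0*4/7 = 1/7
d_1 = (0=5/7, 1=1/7, 2=1/7)
  d_2[0] = 5/7*5/7 + 1/7*5/7 + 1/7*1/7 = 31/49
  d_2[1] = 5/7*1/7 + 1/7*1/7 + 1/7*2/7 = 8/49
  d_2[2] = 5/7*1/7 + 1/7*1/7 + 1/7*4/7 = 10/49
d_2 = (0=31/49, 1=8/49, 2=10/49)
  d_3[0] = 31/49*5/7 + 8/49*5/7 + 10/49*1/7 = 205/343
  d_3[1] = 31/49*1/7 + 8/49*1/7 + 10/49*2/7 = 59/343
  d_3[2] = 31/49*1/7 + 8/49*1/7 + 10/49*4/7 = 79/343
d_3 = (0=205/343, 1=59/343, 2=79/343)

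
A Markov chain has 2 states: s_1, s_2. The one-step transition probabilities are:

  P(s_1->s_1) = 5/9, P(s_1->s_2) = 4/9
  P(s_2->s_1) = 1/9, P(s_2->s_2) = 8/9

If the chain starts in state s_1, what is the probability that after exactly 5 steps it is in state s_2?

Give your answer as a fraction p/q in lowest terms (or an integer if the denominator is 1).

Computing P^5 by repeated multiplication:
P^1 =
  s_1: [5/9, 4/9]
  s_2: [1/9, 8/9]
P^2 =
  s_1: [29/81, 52/81]
  s_2: [13/81, 68/81]
P^3 =
  s_1: [197/729, 532/729]
  s_2: [133/729, 596/729]
P^4 =
  s_1: [1517/6561, 5044/6561]
  s_2: [1261/6561, 5300/6561]
P^5 =
  s_1: [12629/59049, 46420/59049]
  s_2: [11605/59049, 47444/59049]

(P^5)[s_1 -> s_2] = 46420/59049

Answer: 46420/59049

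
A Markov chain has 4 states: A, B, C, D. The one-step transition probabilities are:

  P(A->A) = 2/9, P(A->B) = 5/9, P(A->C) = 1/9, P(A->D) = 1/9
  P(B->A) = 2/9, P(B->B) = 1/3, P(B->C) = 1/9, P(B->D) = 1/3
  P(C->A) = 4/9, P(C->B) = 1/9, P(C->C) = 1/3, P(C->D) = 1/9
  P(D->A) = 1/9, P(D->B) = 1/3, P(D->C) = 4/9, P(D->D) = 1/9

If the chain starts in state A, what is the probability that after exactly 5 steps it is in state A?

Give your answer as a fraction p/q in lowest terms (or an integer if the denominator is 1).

Computing P^5 by repeated multiplication:
P^1 =
  A: [2/9, 5/9, 1/9, 1/9]
  B: [2/9, 1/3, 1/9, 1/3]
  C: [4/9, 1/9, 1/3, 1/9]
  D: [1/9, 1/3, 4/9, 1/9]
P^2 =
  A: [19/81, 29/81, 14/81, 19/81]
  B: [17/81, 29/81, 20/81, 5/27]
  C: [23/81, 29/81, 2/9, 11/81]
  D: [25/81, 7/27, 20/81, 5/27]
P^3 =
  A: [19/81, 253/729, 166/729, 139/729]
  B: [187/729, 79/243, 166/729, 139/729]
  C: [187/729, 253/729, 50/243, 139/729]
  D: [187/729, 253/729, 166/729, 41/243]
P^4 =
  A: [1651/6561, 2197/6561, 1478/6561, 1235/6561]
  B: [1651/6561, 743/2187, 1478/6561, 401/2187]
  C: [1619/6561, 2261/6561, 482/2187, 1235/6561]
  D: [1667/6561, 743/2187, 1430/6561, 1235/6561]
P^5 =
  A: [14843/59049, 20029/59049, 13222/59049, 10955/59049]
  B: [14875/59049, 20029/59049, 13126/59049, 3673/19683]
  C: [14779/59049, 20029/59049, 1462/6561, 11083/59049]
  D: [14747/59049, 6719/19683, 13126/59049, 3673/19683]

(P^5)[A -> A] = 14843/59049

Answer: 14843/59049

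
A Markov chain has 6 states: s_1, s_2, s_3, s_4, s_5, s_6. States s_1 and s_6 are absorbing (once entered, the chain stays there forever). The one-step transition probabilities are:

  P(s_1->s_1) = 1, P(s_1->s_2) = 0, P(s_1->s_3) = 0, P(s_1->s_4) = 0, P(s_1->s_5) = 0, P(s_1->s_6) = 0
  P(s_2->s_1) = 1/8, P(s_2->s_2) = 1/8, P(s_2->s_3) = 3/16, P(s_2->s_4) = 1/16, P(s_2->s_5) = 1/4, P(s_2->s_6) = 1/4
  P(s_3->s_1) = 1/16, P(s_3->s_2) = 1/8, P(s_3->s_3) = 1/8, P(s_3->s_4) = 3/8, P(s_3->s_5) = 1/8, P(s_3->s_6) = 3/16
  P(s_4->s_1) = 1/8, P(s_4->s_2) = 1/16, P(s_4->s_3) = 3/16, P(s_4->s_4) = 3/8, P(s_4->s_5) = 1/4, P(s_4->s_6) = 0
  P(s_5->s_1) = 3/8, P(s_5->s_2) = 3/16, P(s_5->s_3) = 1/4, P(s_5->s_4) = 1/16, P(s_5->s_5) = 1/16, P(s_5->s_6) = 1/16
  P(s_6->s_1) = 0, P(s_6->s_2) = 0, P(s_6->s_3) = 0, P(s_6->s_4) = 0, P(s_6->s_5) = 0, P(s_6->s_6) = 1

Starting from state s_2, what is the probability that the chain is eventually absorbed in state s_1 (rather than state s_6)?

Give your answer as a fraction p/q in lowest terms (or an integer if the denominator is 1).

Let a_i = P(absorbed in s_1 | start in state i).
Boundary conditions: a_s_1 = 1, a_s_6 = 0.
For each transient state i, a_i = sum_j P(i->j) * a_j:
  a_s_2 = 1/8*a_s_1 + 1/8*a_s_2 + 3/16*a_s_3 + 1/16*a_s_4 + 1/4*a_s_5 + 1/4*a_s_6
  a_s_3 = 1/16*a_s_1 + 1/8*a_s_2 + 1/8*a_s_3 + 3/8*a_s_4 + 1/8*a_s_5 + 3/16*a_s_6
  a_s_4 = 1/8*a_s_1 + 1/16*a_s_2 + 3/16*a_s_3 + 3/8*a_s_4 + 1/4*a_s_5 + 0*a_s_6
  a_s_5 = 3/8*a_s_1 + 3/16*a_s_2 + 1/4*a_s_3 + 1/16*a_s_4 + 1/16*a_s_5 + 1/16*a_s_6

Substituting a_s_1 = 1 and a_s_6 = 0, rearrange to (I - Q) a = r where r[i] = P(i -> s_1):
  [7/8, -3/16, -1/16, -1/4] . (a_s_2, a_s_3, a_s_4, a_s_5) = 1/8
  [-1/8, 7/8, -3/8, -1/8] . (a_s_2, a_s_3, a_s_4, a_s_5) = 1/16
  [-1/16, -3/16, 5/8, -1/4] . (a_s_2, a_s_3, a_s_4, a_s_5) = 1/8
  [-3/16, -1/4, -1/16, 15/16] . (a_s_2, a_s_3, a_s_4, a_s_5) = 3/8

Solving yields:
  a_s_2 = 1023/2030
  a_s_3 = 1089/2030
  a_s_4 = 279/406
  a_s_5 = 20/29

Starting state is s_2, so the absorption probability is a_s_2 = 1023/2030.

Answer: 1023/2030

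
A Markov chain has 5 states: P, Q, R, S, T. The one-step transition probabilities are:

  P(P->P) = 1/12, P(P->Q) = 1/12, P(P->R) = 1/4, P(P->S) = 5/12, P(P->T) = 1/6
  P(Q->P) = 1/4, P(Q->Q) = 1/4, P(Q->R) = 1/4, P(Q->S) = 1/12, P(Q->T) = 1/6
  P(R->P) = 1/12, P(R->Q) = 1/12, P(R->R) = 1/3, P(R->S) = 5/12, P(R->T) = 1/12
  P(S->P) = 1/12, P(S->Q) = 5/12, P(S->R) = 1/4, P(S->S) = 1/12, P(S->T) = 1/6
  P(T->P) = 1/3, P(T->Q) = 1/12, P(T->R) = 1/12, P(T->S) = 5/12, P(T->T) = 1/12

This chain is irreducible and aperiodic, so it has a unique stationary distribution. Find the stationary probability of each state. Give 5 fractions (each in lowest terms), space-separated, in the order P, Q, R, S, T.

Answer: 625/4136 9/44 35/141 23/88 19/141

Derivation:
The stationary distribution satisfies pi = pi * P, i.e.:
  pi_P = 1/12*pi_P + 1/4*pi_Q + 1/12*pi_R + 1/12*pi_S + 1/3*pi_T
  pi_Q = 1/12*pi_P + 1/4*pi_Q + 1/12*pi_R + 5/12*pi_S + 1/12*pi_T
  pi_R = 1/4*pi_P + 1/4*pi_Q + 1/3*pi_R + 1/4*pi_S + 1/12*pi_T
  pi_S = 5/12*pi_P + 1/12*pi_Q + 5/12*pi_R + 1/12*pi_S + 5/12*pi_T
  pi_T = 1/6*pi_P + 1/6*pi_Q + 1/12*pi_R + 1/6*pi_S + 1/12*pi_T
with normalization: pi_P + pi_Q + pi_R + pi_S + pi_T = 1.

Using the first 4 balance equations plus normalization, the linear system A*pi = b is:
  [-11/12, 1/4, 1/12, 1/12, 1/3] . pi = 0
  [1/12, -3/4, 1/12, 5/12, 1/12] . pi = 0
  [1/4, 1/4, -2/3, 1/4, 1/12] . pi = 0
  [5/12, 1/12, 5/12, -11/12, 5/12] . pi = 0
  [1, 1, 1, 1, 1] . pi = 1

Solving yields:
  pi_P = 625/4136
  pi_Q = 9/44
  pi_R = 35/141
  pi_S = 23/88
  pi_T = 19/141

Verification (pi * P):
  625/4136*1/12 + 9/44*1/4 + 35/141*1/12 + 23/88*1/12 + 19/141*1/3 = 625/4136 = pi_P  (ok)
  625/4136*1/12 + 9/44*1/4 + 35/141*1/12 + 23/88*5/12 + 19/141*1/12 = 9/44 = pi_Q  (ok)
  625/4136*1/4 + 9/44*1/4 + 35/141*1/3 + 23/88*1/4 + 19/141*1/12 = 35/141 = pi_R  (ok)
  625/4136*5/12 + 9/44*1/12 + 35/141*5/12 + 23/88*1/12 + 19/141*5/12 = 23/88 = pi_S  (ok)
  625/4136*1/6 + 9/44*1/6 + 35/141*1/12 + 23/88*1/6 + 19/141*1/12 = 19/141 = pi_T  (ok)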